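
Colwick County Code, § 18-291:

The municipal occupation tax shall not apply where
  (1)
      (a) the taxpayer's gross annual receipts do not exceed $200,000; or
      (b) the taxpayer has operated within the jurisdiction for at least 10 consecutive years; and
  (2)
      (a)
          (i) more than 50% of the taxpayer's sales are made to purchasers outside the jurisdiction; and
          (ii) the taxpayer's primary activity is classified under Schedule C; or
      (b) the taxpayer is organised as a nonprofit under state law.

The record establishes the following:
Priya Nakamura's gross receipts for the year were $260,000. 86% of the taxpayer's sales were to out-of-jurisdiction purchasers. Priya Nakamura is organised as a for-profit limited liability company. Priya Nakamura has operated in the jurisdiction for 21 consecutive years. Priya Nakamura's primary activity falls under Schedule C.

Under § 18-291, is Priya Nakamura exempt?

Yes — exempt.

(a) receipts ≤ $200,000 — not met.
(b) ≥ 10 yrs in jurisdiction — met.
(1): F OR T → true.
(i) >50% out-of-jur. sales — satisfied.
(ii) Schedule C activity — met.
(a) = T AND T = true.
(b) nonprofit — not met.
(2): T OR F → true.
Overall = T AND T = true.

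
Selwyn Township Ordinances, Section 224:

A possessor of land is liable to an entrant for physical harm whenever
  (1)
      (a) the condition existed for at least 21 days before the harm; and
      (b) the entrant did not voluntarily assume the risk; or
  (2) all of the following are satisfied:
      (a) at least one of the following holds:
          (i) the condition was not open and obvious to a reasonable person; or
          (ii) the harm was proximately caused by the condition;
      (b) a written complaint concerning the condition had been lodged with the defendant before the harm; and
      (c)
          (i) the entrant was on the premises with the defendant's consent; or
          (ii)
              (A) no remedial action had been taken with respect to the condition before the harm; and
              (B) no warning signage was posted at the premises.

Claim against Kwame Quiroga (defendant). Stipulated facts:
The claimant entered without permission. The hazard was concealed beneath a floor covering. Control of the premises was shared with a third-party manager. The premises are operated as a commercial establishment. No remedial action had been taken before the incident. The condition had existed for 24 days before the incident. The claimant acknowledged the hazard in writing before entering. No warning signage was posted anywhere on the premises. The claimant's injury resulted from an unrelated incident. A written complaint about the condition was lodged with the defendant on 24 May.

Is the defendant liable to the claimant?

(a) condition ≥21 days old — met.
(b) no assumed risk — not met.
(1) = T AND F = false.
(i) not open/obvious — met.
(ii) proximate cause — not satisfied.
So (a) is satisfied (T OR F).
(b) complaint lodged — satisfied.
(i) consent to enter — not satisfied.
(A) no remedial action — satisfied.
(B) no signage posted — holds.
So (ii) is satisfied (T AND T).
(c): F OR T → true.
(2) = T AND T AND T = true.
Overall = F OR T = true.

Yes — liable.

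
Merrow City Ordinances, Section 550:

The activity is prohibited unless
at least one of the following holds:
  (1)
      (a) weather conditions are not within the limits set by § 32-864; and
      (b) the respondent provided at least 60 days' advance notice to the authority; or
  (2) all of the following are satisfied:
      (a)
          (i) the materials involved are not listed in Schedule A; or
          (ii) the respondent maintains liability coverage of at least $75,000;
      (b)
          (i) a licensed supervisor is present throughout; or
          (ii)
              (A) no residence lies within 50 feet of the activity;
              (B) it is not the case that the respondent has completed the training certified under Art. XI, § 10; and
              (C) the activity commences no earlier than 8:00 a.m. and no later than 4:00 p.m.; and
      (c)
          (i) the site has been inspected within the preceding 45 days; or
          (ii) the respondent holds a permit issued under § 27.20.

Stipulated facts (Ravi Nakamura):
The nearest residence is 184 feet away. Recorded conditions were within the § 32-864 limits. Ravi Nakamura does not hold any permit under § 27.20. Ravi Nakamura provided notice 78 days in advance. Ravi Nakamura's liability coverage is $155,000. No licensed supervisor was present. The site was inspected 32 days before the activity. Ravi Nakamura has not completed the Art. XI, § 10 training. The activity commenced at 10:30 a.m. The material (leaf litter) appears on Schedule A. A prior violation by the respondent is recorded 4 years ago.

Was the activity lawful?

(a) not (weather ok) — not satisfied.
(b) ≥60 days' notice — holds.
(1) = F AND T = false.
(i) not (Schedule A material) — not satisfied.
(ii) coverage ≥ $75,000 — satisfied.
(a): F OR T → true.
(i) supervisor present — not satisfied.
(A) no residence in 50 ft — satisfied.
(B) not (training certified) — met.
(C) start within hours — met.
So (ii) is satisfied (T AND T AND T).
(b): F OR T → true.
(i) site inspected — satisfied.
(ii) holds permit — not satisfied.
(c): T OR F → true.
(2) = T AND T AND T = true.
Overall = F OR T = true.

Yes — lawful.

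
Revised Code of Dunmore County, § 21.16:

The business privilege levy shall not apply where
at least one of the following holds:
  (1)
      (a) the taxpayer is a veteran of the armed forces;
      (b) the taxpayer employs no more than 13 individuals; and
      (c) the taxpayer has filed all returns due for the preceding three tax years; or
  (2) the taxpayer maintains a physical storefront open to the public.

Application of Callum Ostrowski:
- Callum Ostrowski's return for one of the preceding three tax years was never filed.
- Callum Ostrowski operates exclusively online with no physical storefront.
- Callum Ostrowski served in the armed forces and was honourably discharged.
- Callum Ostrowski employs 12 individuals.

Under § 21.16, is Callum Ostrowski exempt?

No — not exempt.

(a) veteran — satisfied.
(b) ≤ 13 employees — satisfied.
(c) returns current — not satisfied.
So (1) is not satisfied (T AND T AND F).
(2) has storefront — not satisfied.
Overall = F OR F = false.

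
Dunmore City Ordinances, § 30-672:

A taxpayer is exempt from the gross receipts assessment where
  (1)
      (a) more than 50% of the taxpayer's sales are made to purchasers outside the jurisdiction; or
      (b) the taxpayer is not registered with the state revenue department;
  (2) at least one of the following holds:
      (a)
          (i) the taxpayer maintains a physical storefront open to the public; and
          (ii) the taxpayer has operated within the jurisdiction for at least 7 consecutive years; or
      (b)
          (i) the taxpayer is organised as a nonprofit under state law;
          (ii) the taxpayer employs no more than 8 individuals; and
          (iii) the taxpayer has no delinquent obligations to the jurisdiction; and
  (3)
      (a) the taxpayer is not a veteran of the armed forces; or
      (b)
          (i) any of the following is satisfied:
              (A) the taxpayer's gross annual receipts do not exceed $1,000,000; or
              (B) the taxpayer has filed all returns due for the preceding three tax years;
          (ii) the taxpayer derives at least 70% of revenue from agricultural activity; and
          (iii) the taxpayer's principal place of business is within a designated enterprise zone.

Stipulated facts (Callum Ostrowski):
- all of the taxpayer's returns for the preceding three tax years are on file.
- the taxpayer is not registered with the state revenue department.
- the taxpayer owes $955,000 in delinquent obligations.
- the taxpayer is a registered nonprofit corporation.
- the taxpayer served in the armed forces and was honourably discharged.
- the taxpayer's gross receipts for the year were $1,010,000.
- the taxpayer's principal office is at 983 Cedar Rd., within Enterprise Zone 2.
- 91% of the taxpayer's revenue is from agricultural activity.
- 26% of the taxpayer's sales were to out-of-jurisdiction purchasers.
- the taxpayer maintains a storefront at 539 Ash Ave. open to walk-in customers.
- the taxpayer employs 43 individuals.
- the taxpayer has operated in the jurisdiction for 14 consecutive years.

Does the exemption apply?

Yes — exempt.

(a) >50% out-of-jur. sales — fails.
(b) not (state-registered) — holds.
So (1) is satisfied (F OR T).
(i) has storefront — satisfied.
(ii) ≥ 7 yrs in jurisdiction — holds.
(a) = T AND T = true.
(i) nonprofit — met.
(ii) ≤ 8 employees — not satisfied.
(iii) no delinquency — not satisfied.
So (b) is not satisfied (T AND F AND F).
So (2) is satisfied (T OR F).
(a) not (veteran) — fails.
(A) receipts ≤ $1,000,000 — not satisfied.
(B) returns current — satisfied.
(i) = F OR T = true.
(ii) ≥70% agricultural — satisfied.
(iii) in enterprise zone — satisfied.
(b): T AND T AND T → true.
So (3) is satisfied (F OR T).
So Overall is satisfied (T AND T AND T).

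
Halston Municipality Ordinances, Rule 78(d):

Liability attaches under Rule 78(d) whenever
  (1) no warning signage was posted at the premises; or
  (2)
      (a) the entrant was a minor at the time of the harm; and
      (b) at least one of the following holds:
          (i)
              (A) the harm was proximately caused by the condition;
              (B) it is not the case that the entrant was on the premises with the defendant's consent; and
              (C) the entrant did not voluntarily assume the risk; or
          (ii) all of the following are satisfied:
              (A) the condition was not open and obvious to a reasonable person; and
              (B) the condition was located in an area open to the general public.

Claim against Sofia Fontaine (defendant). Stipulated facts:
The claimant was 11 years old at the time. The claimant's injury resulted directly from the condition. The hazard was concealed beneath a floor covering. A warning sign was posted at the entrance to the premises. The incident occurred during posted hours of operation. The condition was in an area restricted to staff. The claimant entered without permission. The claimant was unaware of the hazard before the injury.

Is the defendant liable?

Yes — liable.

(1) no signage posted — fails.
(a) entrant a minor — holds.
(A) proximate cause — satisfied.
(B) not (consent to enter) — met.
(C) no assumed risk — satisfied.
(i): T AND T AND T → true.
(A) not open/obvious — met.
(B) public area — not met.
(ii) = T AND F = false.
So (b) is satisfied (T OR F).
(2) = T AND T = true.
So Overall is satisfied (F OR T).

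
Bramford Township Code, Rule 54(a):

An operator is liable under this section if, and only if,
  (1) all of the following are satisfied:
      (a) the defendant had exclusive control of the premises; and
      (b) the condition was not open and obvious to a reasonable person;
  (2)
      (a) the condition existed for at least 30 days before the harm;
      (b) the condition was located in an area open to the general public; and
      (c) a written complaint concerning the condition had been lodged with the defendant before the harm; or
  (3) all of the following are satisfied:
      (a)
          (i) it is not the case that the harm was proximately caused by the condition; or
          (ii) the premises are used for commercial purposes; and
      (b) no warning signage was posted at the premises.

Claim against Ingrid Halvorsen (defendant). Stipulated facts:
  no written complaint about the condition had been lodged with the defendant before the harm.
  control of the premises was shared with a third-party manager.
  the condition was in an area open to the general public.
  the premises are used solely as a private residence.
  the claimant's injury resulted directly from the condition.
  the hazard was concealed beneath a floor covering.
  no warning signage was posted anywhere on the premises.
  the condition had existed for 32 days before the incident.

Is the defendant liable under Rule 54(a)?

No — not liable.

(a) exclusive control — not met.
(b) not open/obvious — met.
(1) = F AND T = false.
(a) condition ≥30 days old — met.
(b) public area — satisfied.
(c) complaint lodged — not satisfied.
(2): T AND T AND F → false.
(i) not (proximate cause) — not satisfied.
(ii) commercial use — not satisfied.
So (a) is not satisfied (F OR F).
(b) no signage posted — holds.
(3): F AND T → false.
Overall: F OR F OR F → false.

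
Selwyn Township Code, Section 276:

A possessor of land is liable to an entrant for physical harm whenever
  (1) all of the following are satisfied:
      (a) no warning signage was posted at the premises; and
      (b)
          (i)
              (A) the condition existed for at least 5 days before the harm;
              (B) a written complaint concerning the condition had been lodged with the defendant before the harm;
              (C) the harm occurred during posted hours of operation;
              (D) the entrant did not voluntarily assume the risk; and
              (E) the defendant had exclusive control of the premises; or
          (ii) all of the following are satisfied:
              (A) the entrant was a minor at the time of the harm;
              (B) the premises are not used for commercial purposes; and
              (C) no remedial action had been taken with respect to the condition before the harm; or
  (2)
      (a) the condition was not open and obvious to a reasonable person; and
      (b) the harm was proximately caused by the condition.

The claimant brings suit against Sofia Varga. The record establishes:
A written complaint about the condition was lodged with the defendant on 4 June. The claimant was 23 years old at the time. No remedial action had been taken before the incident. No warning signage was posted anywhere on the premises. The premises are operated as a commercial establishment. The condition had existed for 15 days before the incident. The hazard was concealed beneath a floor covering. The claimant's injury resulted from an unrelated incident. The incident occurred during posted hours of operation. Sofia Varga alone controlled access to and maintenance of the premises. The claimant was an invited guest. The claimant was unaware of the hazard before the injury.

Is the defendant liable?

(a) no signage posted — met.
(A) condition ≥5 days old — met.
(B) complaint lodged — met.
(C) during posted hours — met.
(D) no assumed risk — holds.
(E) exclusive control — satisfied.
So (i) is satisfied (T AND T AND T AND T AND T).
(A) entrant a minor — not met.
(B) not (commercial use) — not met.
(C) no remedial action — holds.
(ii): F AND F AND T → false.
(b): T OR F → true.
(1): T AND T → true.
(a) not open/obvious — holds.
(b) proximate cause — fails.
(2) = T AND F = false.
Overall = T OR F = true.

Yes — liable.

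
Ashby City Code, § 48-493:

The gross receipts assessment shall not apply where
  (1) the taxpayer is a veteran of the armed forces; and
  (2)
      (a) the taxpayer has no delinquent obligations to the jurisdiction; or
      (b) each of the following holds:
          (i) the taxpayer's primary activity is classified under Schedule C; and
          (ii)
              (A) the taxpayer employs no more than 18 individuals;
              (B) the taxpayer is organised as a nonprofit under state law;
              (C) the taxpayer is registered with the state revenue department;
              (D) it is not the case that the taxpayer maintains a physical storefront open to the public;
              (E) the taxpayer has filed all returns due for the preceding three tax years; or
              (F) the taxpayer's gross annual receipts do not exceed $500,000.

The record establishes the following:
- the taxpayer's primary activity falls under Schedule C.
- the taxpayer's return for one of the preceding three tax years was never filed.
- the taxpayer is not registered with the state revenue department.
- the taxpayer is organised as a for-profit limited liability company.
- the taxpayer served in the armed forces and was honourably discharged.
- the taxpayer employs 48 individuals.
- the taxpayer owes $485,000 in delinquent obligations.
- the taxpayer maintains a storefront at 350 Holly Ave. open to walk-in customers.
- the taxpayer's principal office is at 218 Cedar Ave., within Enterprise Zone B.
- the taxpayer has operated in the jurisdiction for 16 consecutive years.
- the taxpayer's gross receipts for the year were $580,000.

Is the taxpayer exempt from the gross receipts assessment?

(1) veteran — holds.
(a) no delinquency — not met.
(i) Schedule C activity — holds.
(A) ≤ 18 employees — not met.
(B) nonprofit — fails.
(C) state-registered — not met.
(D) not (has storefront) — not satisfied.
(E) returns current — not met.
(F) receipts ≤ $500,000 — not met.
(ii): F OR F OR F OR F OR F OR F → false.
(b) = T AND F = false.
(2) = F OR F = false.
Overall: T AND F → false.

No — not exempt.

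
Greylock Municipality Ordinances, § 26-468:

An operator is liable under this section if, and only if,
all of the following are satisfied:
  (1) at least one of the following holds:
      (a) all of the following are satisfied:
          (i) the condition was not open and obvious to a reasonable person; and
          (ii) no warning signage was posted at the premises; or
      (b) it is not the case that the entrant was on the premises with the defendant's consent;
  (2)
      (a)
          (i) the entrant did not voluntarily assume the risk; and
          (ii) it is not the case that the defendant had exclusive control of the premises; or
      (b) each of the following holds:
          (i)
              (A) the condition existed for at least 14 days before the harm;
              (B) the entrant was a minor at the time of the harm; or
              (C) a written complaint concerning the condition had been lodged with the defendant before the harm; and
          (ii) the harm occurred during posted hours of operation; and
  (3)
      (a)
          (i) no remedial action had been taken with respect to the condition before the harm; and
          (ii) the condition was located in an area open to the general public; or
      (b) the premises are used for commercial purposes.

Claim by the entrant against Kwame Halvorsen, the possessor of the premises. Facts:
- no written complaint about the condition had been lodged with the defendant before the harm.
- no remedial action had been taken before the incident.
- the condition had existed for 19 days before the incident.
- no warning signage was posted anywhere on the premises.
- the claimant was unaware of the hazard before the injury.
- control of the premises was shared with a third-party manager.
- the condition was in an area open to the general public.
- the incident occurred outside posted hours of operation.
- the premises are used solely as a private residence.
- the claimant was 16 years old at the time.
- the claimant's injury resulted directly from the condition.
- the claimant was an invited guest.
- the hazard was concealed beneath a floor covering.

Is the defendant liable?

(i) not open/obvious — satisfied.
(ii) no signage posted — met.
(a): T AND T → true.
(b) not (consent to enter) — not met.
So (1) is satisfied (T OR F).
(i) no assumed risk — satisfied.
(ii) not (exclusive control) — satisfied.
(a) = T AND T = true.
(A) condition ≥14 days old — satisfied.
(B) entrant a minor — holds.
(C) complaint lodged — not met.
(i) = T OR T OR F = true.
(ii) during posted hours — not satisfied.
(b) = T AND F = false.
(2) = T OR F = true.
(i) no remedial action — met.
(ii) public area — satisfied.
(a) = T AND T = true.
(b) commercial use — not met.
(3): T OR F → true.
So Overall is satisfied (T AND T AND T).

Yes — liable.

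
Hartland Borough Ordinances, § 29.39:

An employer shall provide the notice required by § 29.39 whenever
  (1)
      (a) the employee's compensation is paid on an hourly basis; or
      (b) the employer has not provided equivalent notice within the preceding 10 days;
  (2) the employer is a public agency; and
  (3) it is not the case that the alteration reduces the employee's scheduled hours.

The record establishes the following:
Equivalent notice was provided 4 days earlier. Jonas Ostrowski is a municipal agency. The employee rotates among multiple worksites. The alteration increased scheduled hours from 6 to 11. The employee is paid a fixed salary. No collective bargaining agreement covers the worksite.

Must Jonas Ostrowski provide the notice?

No — not required.

(a) hourly-paid — not met.
(b) no recent notice — not satisfied.
So (1) is not satisfied (F OR F).
(2) public agency — satisfied.
(3) not (hours reduced) — met.
Overall = F AND T AND T = false.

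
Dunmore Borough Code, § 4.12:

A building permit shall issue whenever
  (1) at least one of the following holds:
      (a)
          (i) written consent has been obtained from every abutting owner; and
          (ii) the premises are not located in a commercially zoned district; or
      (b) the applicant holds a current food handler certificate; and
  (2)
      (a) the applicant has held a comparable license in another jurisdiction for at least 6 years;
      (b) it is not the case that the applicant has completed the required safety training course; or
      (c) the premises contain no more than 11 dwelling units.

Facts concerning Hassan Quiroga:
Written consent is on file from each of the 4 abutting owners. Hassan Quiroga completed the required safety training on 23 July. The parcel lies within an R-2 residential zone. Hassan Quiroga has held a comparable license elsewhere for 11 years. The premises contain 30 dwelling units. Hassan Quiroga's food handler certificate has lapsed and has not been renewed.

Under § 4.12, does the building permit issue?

Yes — granted.

(i) all abutters consent — satisfied.
(ii) not (commercially zoned) — holds.
(a) = T AND T = true.
(b) food handler cert. — fails.
(1): T OR F → true.
(a) prior license ≥ 6 yr — holds.
(b) not (safety training) — not met.
(c) ≤ 11 units — not satisfied.
(2): T OR F OR F → true.
Overall: T AND T → true.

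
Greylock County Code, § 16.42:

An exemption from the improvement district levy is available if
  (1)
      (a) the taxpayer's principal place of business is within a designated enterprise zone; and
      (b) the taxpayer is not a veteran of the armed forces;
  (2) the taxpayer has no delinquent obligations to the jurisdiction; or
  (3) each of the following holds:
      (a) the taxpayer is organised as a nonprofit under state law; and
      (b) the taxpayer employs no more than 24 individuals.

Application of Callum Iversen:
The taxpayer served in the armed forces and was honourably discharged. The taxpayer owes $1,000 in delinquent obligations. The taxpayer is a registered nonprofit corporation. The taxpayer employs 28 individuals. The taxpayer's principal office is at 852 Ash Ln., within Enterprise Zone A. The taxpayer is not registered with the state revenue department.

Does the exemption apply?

(a) in enterprise zone — holds.
(b) not (veteran) — fails.
So (1) is not satisfied (T AND F).
(2) no delinquency — not satisfied.
(a) nonprofit — holds.
(b) ≤ 24 employees — fails.
(3): T AND F → false.
Overall = F OR F OR F = false.

No — not exempt.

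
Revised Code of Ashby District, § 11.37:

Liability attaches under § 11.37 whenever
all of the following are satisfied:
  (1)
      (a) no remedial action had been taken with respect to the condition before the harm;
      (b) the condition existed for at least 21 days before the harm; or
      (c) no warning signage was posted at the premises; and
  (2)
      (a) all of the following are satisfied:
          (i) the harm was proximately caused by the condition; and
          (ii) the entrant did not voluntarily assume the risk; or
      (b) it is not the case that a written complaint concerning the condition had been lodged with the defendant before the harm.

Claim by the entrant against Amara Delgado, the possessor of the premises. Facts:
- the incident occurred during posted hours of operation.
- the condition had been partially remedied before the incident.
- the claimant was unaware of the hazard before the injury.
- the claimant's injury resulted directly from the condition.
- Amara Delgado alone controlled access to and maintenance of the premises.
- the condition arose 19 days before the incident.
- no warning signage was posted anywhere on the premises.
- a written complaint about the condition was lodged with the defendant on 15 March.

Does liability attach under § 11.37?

(a) no remedial action — not met.
(b) condition ≥21 days old — not met.
(c) no signage posted — holds.
So (1) is satisfied (F OR F OR T).
(i) proximate cause — holds.
(ii) no assumed risk — satisfied.
(a): T AND T → true.
(b) not (complaint lodged) — not satisfied.
So (2) is satisfied (T OR F).
Overall: T AND T → true.

Yes — liable.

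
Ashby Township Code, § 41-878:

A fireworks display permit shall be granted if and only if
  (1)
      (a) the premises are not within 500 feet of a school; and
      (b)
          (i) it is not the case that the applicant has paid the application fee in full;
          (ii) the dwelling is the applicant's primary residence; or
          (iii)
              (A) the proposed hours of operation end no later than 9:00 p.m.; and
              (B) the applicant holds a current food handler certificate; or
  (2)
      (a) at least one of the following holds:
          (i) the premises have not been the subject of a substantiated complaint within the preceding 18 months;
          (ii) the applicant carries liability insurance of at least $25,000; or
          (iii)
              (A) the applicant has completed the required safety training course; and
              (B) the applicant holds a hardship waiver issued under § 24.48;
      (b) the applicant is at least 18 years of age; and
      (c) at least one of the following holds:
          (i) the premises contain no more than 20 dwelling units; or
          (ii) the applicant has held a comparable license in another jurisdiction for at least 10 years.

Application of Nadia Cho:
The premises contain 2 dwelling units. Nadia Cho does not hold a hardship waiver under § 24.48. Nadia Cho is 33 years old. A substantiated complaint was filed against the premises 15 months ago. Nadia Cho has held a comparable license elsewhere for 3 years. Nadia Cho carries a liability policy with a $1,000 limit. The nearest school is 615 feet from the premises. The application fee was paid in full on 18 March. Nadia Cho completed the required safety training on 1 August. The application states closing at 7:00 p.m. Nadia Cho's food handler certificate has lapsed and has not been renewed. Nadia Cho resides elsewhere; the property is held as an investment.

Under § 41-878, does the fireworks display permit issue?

(a) ≥500 ft from school — met.
(i) not (fee paid) — not met.
(ii) primary residence — not satisfied.
(A) closes by 9 p.m. — satisfied.
(B) food handler cert. — not satisfied.
(iii): T AND F → false.
(b): F OR F OR F → false.
(1): T AND F → false.
(i) no complaint in 18 mo. — fails.
(ii) insurance ≥ $25,000 — fails.
(A) safety training — met.
(B) hardship waiver — not met.
So (iii) is not satisfied (T AND F).
(a) = F OR F OR F = false.
(b) age ≥ 18 — holds.
(i) ≤ 20 units — holds.
(ii) prior license ≥ 10 yr — fails.
(c): T OR F → true.
So (2) is not satisfied (F AND T AND T).
So Overall is not satisfied (F OR F).

No — denied.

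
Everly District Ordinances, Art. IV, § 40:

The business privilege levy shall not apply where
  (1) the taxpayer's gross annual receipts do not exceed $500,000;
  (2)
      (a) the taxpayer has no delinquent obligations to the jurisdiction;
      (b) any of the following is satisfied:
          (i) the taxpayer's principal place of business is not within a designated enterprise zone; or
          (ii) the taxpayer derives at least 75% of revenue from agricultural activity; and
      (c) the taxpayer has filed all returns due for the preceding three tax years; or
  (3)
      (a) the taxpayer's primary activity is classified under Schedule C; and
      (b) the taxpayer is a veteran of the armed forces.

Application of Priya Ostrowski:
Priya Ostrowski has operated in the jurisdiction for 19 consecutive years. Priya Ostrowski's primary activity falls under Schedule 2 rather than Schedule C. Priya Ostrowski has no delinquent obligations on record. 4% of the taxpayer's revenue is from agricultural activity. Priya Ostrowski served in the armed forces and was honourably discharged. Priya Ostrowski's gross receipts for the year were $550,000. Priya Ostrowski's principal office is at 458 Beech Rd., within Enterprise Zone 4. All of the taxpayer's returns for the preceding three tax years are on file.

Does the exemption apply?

No — not exempt.

(1) receipts ≤ $500,000 — fails.
(a) no delinquency — met.
(i) not (in enterprise zone) — not satisfied.
(ii) ≥75% agricultural — fails.
So (b) is not satisfied (F OR F).
(c) returns current — satisfied.
So (2) is not satisfied (T AND F AND T).
(a) Schedule C activity — fails.
(b) veteran — holds.
(3): F AND T → false.
Overall: F OR F OR F → false.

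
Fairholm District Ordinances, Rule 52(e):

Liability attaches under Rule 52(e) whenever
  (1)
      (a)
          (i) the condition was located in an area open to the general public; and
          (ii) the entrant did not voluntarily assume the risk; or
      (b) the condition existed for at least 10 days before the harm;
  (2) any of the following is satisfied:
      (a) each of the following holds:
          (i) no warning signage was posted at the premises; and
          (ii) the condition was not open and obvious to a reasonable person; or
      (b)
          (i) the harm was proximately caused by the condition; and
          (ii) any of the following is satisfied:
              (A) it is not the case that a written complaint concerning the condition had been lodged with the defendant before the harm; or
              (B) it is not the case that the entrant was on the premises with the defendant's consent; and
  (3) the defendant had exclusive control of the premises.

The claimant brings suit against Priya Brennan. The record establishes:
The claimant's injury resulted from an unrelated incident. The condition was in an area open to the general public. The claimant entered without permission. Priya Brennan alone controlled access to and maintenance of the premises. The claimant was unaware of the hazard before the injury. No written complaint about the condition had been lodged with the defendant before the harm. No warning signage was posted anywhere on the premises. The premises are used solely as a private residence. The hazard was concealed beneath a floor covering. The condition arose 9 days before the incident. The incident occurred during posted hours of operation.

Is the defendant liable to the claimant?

(i) public area — holds.
(ii) no assumed risk — satisfied.
(a): T AND T → true.
(b) condition ≥10 days old — fails.
So (1) is satisfied (T OR F).
(i) no signage posted — holds.
(ii) not open/obvious — satisfied.
So (a) is satisfied (T AND T).
(i) proximate cause — not satisfied.
(A) not (complaint lodged) — satisfied.
(B) not (consent to enter) — holds.
So (ii) is satisfied (T OR T).
(b) = F AND T = false.
(2) = T OR F = true.
(3) exclusive control — satisfied.
So Overall is satisfied (T AND T AND T).

Yes — liable.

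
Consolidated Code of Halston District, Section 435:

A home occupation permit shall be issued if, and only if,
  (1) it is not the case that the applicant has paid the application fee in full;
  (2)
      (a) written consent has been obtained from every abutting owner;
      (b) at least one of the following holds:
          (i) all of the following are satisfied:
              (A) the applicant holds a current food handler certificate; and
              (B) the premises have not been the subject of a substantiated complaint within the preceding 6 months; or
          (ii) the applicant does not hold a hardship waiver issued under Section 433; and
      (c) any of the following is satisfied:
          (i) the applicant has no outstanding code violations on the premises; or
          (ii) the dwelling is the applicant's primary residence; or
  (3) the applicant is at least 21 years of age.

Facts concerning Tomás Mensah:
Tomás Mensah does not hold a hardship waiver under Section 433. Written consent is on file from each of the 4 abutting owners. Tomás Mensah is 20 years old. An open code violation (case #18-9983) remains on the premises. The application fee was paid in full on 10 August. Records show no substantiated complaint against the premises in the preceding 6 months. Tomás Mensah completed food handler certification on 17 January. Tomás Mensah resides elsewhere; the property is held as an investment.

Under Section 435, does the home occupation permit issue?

No — denied.

(1) not (fee paid) — not satisfied.
(a) all abutters consent — met.
(A) food handler cert. — satisfied.
(B) no complaint in 6 mo. — met.
So (i) is satisfied (T AND T).
(ii) not (hardship waiver) — satisfied.
(b) = T OR T = true.
(i) no code violations — not satisfied.
(ii) primary residence — not met.
(c) = F OR F = false.
(2): T AND T AND F → false.
(3) age ≥ 21 — not met.
So Overall is not satisfied (F OR F OR F).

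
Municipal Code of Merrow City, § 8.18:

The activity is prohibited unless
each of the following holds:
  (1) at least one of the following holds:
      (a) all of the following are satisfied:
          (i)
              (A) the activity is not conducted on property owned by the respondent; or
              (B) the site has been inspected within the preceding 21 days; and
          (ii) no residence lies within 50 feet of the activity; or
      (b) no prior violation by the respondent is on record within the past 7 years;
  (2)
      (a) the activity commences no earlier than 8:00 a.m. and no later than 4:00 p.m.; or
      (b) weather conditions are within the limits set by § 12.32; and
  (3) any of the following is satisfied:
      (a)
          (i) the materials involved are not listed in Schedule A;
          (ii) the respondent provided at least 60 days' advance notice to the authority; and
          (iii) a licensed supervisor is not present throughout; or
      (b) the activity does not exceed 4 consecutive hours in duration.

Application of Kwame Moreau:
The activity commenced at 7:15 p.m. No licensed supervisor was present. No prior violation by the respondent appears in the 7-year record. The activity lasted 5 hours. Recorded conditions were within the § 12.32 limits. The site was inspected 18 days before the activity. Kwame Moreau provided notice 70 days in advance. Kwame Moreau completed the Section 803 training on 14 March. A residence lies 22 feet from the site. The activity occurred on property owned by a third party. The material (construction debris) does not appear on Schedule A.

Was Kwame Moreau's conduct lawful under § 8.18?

Yes — lawful.

(A) not (own property) — met.
(B) site inspected — met.
(i) = T OR T = true.
(ii) no residence in 50 ft — not satisfied.
(a): T AND F → false.
(b) no prior violation — satisfied.
(1): F OR T → true.
(a) start within hours — fails.
(b) weather ok — holds.
(2) = F OR T = true.
(i) not (Schedule A material) — holds.
(ii) ≥60 days' notice — holds.
(iii) not (supervisor present) — met.
(a) = T AND T AND T = true.
(b) ≤ 4 hrs duration — fails.
(3): T OR F → true.
So Overall is satisfied (T AND T AND T).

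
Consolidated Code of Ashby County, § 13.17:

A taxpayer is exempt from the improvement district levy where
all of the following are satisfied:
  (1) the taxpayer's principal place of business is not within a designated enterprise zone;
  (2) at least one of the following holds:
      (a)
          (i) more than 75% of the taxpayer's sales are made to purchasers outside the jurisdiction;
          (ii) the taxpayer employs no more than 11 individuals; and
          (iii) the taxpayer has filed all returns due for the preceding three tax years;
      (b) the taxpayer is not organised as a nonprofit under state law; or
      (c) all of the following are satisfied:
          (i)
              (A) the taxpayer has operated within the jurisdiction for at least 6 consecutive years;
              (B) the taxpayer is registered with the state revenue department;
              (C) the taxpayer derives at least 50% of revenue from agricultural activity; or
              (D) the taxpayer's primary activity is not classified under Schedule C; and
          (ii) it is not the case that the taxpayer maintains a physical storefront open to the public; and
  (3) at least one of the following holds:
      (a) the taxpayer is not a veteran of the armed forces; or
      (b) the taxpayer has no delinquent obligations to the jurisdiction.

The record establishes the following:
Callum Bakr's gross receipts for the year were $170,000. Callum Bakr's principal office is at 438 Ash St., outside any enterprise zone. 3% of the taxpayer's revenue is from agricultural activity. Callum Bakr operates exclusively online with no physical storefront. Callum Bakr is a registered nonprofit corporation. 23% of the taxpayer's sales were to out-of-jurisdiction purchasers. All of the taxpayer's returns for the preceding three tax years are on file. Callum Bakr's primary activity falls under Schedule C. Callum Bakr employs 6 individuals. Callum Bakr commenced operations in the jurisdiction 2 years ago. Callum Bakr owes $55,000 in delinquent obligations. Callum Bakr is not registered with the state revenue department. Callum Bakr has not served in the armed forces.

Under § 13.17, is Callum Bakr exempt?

No — not exempt.

(1) not (in enterprise zone) — satisfied.
(i) >75% out-of-jur. sales — not met.
(ii) ≤ 11 employees — satisfied.
(iii) returns current — holds.
So (a) is not satisfied (F AND T AND T).
(b) not (nonprofit) — not satisfied.
(A) ≥ 6 yrs in jurisdiction — fails.
(B) state-registered — fails.
(C) ≥50% agricultural — not met.
(D) not (Schedule C activity) — fails.
(i) = F OR F OR F OR F = false.
(ii) not (has storefront) — met.
(c): F AND T → false.
So (2) is not satisfied (F OR F OR F).
(a) not (veteran) — met.
(b) no delinquency — not satisfied.
(3): T OR F → true.
So Overall is not satisfied (T AND F AND T).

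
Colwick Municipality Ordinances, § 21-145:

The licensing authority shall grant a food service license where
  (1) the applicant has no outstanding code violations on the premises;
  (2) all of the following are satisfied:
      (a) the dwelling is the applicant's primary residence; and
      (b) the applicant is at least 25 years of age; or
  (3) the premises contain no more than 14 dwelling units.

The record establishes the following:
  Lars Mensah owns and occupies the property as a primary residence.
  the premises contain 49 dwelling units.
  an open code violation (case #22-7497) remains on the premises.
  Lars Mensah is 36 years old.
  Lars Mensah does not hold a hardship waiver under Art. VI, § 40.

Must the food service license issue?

(1) no code violations — fails.
(a) primary residence — satisfied.
(b) age ≥ 25 — holds.
So (2) is satisfied (T AND T).
(3) ≤ 14 units — fails.
So Overall is satisfied (F OR T OR F).

Yes — granted.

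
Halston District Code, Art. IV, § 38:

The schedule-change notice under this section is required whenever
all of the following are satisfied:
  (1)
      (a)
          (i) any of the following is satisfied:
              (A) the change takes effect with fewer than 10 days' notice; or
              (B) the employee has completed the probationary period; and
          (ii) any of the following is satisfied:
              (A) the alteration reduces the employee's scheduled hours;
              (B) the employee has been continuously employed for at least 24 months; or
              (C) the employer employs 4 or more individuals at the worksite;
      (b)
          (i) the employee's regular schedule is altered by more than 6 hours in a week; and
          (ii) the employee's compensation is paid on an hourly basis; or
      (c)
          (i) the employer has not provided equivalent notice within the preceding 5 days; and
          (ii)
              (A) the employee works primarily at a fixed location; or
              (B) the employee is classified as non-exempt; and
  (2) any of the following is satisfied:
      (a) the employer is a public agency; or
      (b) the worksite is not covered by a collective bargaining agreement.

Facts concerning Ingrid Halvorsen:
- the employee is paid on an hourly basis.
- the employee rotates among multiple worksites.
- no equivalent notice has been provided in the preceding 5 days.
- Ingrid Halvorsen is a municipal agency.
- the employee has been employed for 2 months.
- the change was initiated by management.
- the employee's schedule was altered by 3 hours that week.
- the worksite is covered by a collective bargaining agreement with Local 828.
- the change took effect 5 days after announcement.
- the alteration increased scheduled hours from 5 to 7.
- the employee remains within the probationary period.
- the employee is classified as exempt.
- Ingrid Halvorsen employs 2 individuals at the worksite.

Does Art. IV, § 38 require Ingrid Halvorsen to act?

No — not required.

(A) < 10 days' notice — satisfied.
(B) past probation — fails.
So (i) is satisfied (T OR F).
(A) hours reduced — not satisfied.
(B) tenure ≥ 24 mo. — not met.
(C) ≥ 4 at site — fails.
(ii): F OR F OR F → false.
So (a) is not satisfied (T AND F).
(i) schedule shift > 6h — not met.
(ii) hourly-paid — met.
(b) = F AND T = false.
(i) no recent notice — met.
(A) fixed location — fails.
(B) non-exempt — not met.
(ii): F OR F → false.
(c) = T AND F = false.
So (1) is not satisfied (F OR F OR F).
(a) public agency — holds.
(b) no CBA — not satisfied.
(2): T OR F → true.
So Overall is not satisfied (F AND T).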